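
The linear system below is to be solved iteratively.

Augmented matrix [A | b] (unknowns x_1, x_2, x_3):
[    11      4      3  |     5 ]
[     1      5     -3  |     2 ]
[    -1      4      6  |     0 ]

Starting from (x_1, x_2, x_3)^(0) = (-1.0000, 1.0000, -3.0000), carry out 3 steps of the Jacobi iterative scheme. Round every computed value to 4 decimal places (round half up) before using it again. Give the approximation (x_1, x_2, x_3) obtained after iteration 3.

Iteration 1:
  x_1 = (5 - (4)·1.0000 - (3)·-3.0000) / (11) = 0.9091
  x_2 = (2 - (1)·-1.0000 - (-3)·-3.0000) / (5) = -1.2000
  x_3 = (0 - (-1)·-1.0000 - (4)·1.0000) / (6) = -0.8333
Iteration 2:
  x_1 = (5 - (4)·-1.2000 - (3)·-0.8333) / (11) = 1.1182
  x_2 = (2 - (1)·0.9091 - (-3)·-0.8333) / (5) = -0.2818
  x_3 = (0 - (-1)·0.9091 - (4)·-1.2000) / (6) = 0.9515
Iteration 3:
  x_1 = (5 - (4)·-0.2818 - (3)·0.9515) / (11) = 0.2975
  x_2 = (2 - (1)·1.1182 - (-3)·0.9515) / (5) = 0.7473
  x_3 = (0 - (-1)·1.1182 - (4)·-0.2818) / (6) = 0.3742

(0.2975, 0.7473, 0.3742)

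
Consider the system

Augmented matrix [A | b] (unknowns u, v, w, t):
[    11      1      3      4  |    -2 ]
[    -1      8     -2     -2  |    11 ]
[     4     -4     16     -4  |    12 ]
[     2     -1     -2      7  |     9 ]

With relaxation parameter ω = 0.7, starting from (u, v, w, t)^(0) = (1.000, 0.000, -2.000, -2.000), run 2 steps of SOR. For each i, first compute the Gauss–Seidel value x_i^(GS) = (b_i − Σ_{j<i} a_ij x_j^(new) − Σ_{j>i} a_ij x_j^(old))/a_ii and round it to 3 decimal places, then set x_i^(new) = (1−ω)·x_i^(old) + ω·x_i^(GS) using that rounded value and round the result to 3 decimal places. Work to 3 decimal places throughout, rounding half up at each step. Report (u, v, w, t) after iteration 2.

Iteration 1:
  u: GS value = (-2 - (1)·0.000 - (3)·-2.000 - (4)·-2.000) / (11) = 1.091;  u ← (1−ω)·1.000 + ω·1.091 = 1.064
  v: GS value = (11 - (-1)·1.064 - (-2)·-2.000 - (-2)·-2.000) / (8) = 0.508;  v ← (1−ω)·0.000 + ω·0.508 = 0.356
  w: GS value = (12 - (4)·1.064 - (-4)·0.356 - (-4)·-2.000) / (16) = 0.073;  w ← (1−ω)·-2.000 + ω·0.073 = -0.549
  t: GS value = (9 - (2)·1.064 - (-1)·0.356 - (-2)·-0.549) / (7) = 0.876;  t ← (1−ω)·-2.000 + ω·0.876 = 0.013
Iteration 2:
  u: GS value = (-2 - (1)·0.356 - (3)·-0.549 - (4)·0.013) / (11) = -0.069;  u ← (1−ω)·1.064 + ω·-0.069 = 0.271
  v: GS value = (11 - (-1)·0.271 - (-2)·-0.549 - (-2)·0.013) / (8) = 1.275;  v ← (1−ω)·0.356 + ω·1.275 = 0.999
  w: GS value = (12 - (4)·0.271 - (-4)·0.999 - (-4)·0.013) / (16) = 0.935;  w ← (1−ω)·-0.549 + ω·0.935 = 0.490
  t: GS value = (9 - (2)·0.271 - (-1)·0.999 - (-2)·0.490) / (7) = 1.491;  t ← (1−ω)·0.013 + ω·1.491 = 1.048

(0.271, 0.999, 0.490, 1.048)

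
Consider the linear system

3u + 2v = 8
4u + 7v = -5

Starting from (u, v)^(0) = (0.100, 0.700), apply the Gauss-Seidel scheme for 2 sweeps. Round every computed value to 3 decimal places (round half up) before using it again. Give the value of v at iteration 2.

Iteration 1:
  u = (8 - (2)·0.700) / (3) = 2.200
  v = (-5 - (4)·2.200) / (7) = -1.971
Iteration 2:
  u = (8 - (2)·-1.971) / (3) = 3.981
  v = (-5 - (4)·3.981) / (7) = -2.989

-2.989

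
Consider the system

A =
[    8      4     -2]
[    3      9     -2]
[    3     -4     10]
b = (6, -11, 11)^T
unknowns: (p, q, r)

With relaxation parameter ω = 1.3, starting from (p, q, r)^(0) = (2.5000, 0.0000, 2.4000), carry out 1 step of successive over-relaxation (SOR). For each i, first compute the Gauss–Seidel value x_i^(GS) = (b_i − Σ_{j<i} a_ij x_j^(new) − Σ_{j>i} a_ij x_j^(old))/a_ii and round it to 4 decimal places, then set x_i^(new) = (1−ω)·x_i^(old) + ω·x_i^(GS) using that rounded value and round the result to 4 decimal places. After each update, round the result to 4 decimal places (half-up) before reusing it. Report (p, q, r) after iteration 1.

(1.0050, -1.3311, -0.3741)

Iteration 1:
  p: GS value = (6 - (4)·0.0000 - (-2)·2.4000) / (8) = 1.3500;  p ← (1−ω)·2.5000 + ω·1.3500 = 1.0050
  q: GS value = (-11 - (3)·1.0050 - (-2)·2.4000) / (9) = -1.0239;  q ← (1−ω)·0.0000 + ω·-1.0239 = -1.3311
  r: GS value = (11 - (3)·1.0050 - (-4)·-1.3311) / (10) = 0.2661;  r ← (1−ω)·2.4000 + ω·0.2661 = -0.3741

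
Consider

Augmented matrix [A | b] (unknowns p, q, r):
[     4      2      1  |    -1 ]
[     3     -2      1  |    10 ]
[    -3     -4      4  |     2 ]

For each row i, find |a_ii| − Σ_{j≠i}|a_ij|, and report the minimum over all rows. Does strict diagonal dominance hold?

-3

row 1: |4| − (2+1) = 1
row 2: |-2| − (3+1) = -2
row 3: |4| − (3+4) = -3
minimum over rows = -3 → not strictly diagonally dominant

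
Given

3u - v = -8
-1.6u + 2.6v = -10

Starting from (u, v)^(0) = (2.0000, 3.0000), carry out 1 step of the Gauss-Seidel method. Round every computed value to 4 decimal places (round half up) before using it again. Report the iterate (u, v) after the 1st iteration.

Iteration 1:
  u = (-8 - (-1)·3.0000) / (3) = -1.6667
  v = (-10 - (-1.6)·-1.6667) / (2.6) = -4.8718

(-1.6667, -4.8718)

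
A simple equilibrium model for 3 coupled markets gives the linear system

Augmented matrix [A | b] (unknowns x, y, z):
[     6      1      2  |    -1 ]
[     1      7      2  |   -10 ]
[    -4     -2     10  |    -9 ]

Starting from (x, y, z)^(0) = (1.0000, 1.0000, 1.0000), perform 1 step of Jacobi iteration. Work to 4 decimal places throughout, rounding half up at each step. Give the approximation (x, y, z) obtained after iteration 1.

(-0.6667, -1.8571, -0.3000)

Iteration 1:
  x = (-1 - (1)·1.0000 - (2)·1.0000) / (6) = -0.6667
  y = (-10 - (1)·1.0000 - (2)·1.0000) / (7) = -1.8571
  z = (-9 - (-4)·1.0000 - (-2)·1.0000) / (10) = -0.3000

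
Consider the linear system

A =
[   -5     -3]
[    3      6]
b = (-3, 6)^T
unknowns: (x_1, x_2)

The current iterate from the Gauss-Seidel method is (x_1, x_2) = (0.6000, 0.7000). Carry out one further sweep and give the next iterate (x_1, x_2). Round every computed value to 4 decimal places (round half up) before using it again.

(0.1800, 0.9100)

One sweep:
  x_1 = (-3 - (-3)·0.7000) / (-5) = 0.1800
  x_2 = (6 - (3)·0.1800) / (6) = 0.9100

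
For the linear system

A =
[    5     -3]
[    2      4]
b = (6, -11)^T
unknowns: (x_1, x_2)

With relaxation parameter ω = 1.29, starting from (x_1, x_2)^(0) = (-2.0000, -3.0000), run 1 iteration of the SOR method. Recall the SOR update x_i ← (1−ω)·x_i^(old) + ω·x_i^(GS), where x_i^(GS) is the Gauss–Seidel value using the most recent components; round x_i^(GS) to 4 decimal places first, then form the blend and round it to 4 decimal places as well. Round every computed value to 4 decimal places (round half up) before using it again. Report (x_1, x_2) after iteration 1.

Iteration 1:
  x_1: GS value = (6 - (-3)·-3.0000) / (5) = -0.6000;  x_1 ← (1−ω)·-2.0000 + ω·-0.6000 = -0.1940
  x_2: GS value = (-11 - (2)·-0.1940) / (4) = -2.6530;  x_2 ← (1−ω)·-3.0000 + ω·-2.6530 = -2.5524

(-0.1940, -2.5524)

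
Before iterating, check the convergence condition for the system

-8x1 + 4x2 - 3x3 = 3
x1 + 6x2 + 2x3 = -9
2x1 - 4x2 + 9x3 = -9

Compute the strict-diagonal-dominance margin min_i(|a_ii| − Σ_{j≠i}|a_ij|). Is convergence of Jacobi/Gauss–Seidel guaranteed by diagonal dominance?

1

row 1: |-8| − (4+3) = 1
row 2: |6| − (1+2) = 3
row 3: |9| − (2+4) = 3
minimum over rows = 1 → strictly diagonally dominant (convergence guaranteed)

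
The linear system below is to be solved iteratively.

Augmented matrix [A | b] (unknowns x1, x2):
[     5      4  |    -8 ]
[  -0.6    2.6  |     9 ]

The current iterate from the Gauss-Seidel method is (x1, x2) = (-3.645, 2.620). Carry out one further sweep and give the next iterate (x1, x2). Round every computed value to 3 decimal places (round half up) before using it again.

One sweep:
  x1 = (-8 - (4)·2.620) / (5) = -3.696
  x2 = (9 - (-0.6)·-3.696) / (2.6) = 2.609

(-3.696, 2.609)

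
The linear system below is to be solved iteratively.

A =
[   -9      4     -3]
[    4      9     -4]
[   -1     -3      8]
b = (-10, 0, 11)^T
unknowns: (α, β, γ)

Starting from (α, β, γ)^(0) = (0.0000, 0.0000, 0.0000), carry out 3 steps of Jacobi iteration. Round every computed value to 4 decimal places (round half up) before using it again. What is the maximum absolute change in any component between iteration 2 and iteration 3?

Iteration 1:
  α = (-10 - (4)·0.0000 - (-3)·0.0000) / (-9) = 1.1111
  β = (0 - (4)·0.0000 - (-4)·0.0000) / (9) = 0.0000
  γ = (11 - (-1)·0.0000 - (-3)·0.0000) / (8) = 1.3750
Iteration 2:
  α = (-10 - (4)·0.0000 - (-3)·1.3750) / (-9) = 0.6528
  β = (0 - (4)·1.1111 - (-4)·1.3750) / (9) = 0.1173
  γ = (11 - (-1)·1.1111 - (-3)·0.0000) / (8) = 1.5139
Iteration 3:
  α = (-10 - (4)·0.1173 - (-3)·1.5139) / (-9) = 0.6586
  β = (0 - (4)·0.6528 - (-4)·1.5139) / (9) = 0.3827
  γ = (11 - (-1)·0.6528 - (-3)·0.1173) / (8) = 1.5006
Change: (0.0058, 0.2654, -0.0133) → max |·| = 0.2654

0.2654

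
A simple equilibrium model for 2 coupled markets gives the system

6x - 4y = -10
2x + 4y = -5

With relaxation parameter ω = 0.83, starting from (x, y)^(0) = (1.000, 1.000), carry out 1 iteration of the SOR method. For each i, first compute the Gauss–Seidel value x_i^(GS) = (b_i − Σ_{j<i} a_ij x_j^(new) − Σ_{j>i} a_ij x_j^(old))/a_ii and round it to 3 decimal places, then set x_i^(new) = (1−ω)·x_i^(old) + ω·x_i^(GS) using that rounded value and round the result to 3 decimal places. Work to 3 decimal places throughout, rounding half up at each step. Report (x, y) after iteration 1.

(-0.660, -0.594)

Iteration 1:
  x: GS value = (-10 - (-4)·1.000) / (6) = -1.000;  x ← (1−ω)·1.000 + ω·-1.000 = -0.660
  y: GS value = (-5 - (2)·-0.660) / (4) = -0.920;  y ← (1−ω)·1.000 + ω·-0.920 = -0.594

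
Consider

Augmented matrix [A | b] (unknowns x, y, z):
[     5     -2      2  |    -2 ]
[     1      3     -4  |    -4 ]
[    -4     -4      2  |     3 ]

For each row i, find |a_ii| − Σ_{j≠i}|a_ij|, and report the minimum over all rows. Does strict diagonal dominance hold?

-6

row 1: |5| − (2+2) = 1
row 2: |3| − (1+4) = -2
row 3: |2| − (4+4) = -6
minimum over rows = -6 → not strictly diagonally dominant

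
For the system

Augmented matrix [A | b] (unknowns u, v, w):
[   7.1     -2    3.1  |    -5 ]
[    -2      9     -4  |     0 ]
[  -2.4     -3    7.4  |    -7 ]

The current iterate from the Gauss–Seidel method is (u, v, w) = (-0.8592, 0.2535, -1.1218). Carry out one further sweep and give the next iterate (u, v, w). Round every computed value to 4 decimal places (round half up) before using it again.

One sweep:
  u = (-5 - (-2)·0.2535 - (3.1)·-1.1218) / (7.1) = -0.1430
  v = (0 - (-2)·-0.1430 - (-4)·-1.1218) / (9) = -0.5304
  w = (-7 - (-2.4)·-0.1430 - (-3)·-0.5304) / (7.4) = -1.2074

(-0.1430, -0.5304, -1.2074)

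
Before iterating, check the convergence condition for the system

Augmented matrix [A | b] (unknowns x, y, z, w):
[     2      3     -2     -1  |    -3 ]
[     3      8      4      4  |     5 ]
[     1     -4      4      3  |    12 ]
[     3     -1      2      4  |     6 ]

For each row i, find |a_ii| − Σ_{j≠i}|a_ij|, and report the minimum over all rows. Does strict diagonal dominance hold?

row 1: |2| − (3+2+1) = -4
row 2: |8| − (3+4+4) = -3
row 3: |4| − (1+4+3) = -4
row 4: |4| − (3+1+2) = -2
minimum over rows = -4 → not strictly diagonally dominant

-4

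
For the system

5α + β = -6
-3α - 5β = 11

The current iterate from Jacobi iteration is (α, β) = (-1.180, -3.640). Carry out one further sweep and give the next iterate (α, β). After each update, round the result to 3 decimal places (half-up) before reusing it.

One sweep:
  α = (-6 - (1)·-3.640) / (5) = -0.472
  β = (11 - (-3)·-1.180) / (-5) = -1.492

(-0.472, -1.492)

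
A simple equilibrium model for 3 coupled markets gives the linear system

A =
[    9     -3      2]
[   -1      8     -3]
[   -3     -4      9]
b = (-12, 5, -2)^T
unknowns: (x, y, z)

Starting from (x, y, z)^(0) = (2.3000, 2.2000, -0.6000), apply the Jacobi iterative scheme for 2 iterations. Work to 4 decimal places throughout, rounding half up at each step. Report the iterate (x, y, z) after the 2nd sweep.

Iteration 1:
  x = (-12 - (-3)·2.2000 - (2)·-0.6000) / (9) = -0.4667
  y = (5 - (-1)·2.3000 - (-3)·-0.6000) / (8) = 0.6875
  z = (-2 - (-3)·2.3000 - (-4)·2.2000) / (9) = 1.5222
Iteration 2:
  x = (-12 - (-3)·0.6875 - (2)·1.5222) / (9) = -1.4424
  y = (5 - (-1)·-0.4667 - (-3)·1.5222) / (8) = 1.1375
  z = (-2 - (-3)·-0.4667 - (-4)·0.6875) / (9) = -0.0722

(-1.4424, 1.1375, -0.0722)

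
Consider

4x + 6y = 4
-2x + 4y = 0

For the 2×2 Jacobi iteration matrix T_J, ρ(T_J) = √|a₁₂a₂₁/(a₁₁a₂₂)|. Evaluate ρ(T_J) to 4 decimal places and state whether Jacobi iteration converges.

0.8660

a₁₂a₂₁/(a₁₁a₂₂) = (6)·(-2) / ((4)·(4)) = -0.750000
ρ = √|-0.750000| = √0.750000 = 0.8660
ρ < 1, so Jacobi converges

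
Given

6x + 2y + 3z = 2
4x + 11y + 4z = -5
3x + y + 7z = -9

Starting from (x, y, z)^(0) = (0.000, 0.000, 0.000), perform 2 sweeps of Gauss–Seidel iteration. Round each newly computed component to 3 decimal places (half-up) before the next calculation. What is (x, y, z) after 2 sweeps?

Iteration 1:
  x = (2 - (2)·0.000 - (3)·0.000) / (6) = 0.333
  y = (-5 - (4)·0.333 - (4)·0.000) / (11) = -0.576
  z = (-9 - (3)·0.333 - (1)·-0.576) / (7) = -1.346
Iteration 2:
  x = (2 - (2)·-0.576 - (3)·-1.346) / (6) = 1.198
  y = (-5 - (4)·1.198 - (4)·-1.346) / (11) = -0.401
  z = (-9 - (3)·1.198 - (1)·-0.401) / (7) = -1.742

(1.198, -0.401, -1.742)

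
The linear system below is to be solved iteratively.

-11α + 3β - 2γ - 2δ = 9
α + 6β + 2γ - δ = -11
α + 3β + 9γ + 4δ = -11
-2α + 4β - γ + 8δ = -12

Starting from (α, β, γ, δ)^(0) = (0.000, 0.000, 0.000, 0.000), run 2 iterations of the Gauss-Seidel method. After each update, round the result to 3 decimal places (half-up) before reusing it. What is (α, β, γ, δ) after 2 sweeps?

(-1.010, -1.631, -0.154, -0.956)

Iteration 1:
  α = (9 - (3)·0.000 - (-2)·0.000 - (-2)·0.000) / (-11) = -0.818
  β = (-11 - (1)·-0.818 - (2)·0.000 - (-1)·0.000) / (6) = -1.697
  γ = (-11 - (1)·-0.818 - (3)·-1.697 - (4)·0.000) / (9) = -0.566
  δ = (-12 - (-2)·-0.818 - (4)·-1.697 - (-1)·-0.566) / (8) = -0.927
Iteration 2:
  α = (9 - (3)·-1.697 - (-2)·-0.566 - (-2)·-0.927) / (-11) = -1.010
  β = (-11 - (1)·-1.010 - (2)·-0.566 - (-1)·-0.927) / (6) = -1.631
  γ = (-11 - (1)·-1.010 - (3)·-1.631 - (4)·-0.927) / (9) = -0.154
  δ = (-12 - (-2)·-1.010 - (4)·-1.631 - (-1)·-0.154) / (8) = -0.956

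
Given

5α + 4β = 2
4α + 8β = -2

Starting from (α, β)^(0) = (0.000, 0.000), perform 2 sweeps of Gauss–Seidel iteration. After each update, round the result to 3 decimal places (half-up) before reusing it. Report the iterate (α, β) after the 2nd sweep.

Iteration 1:
  α = (2 - (4)·0.000) / (5) = 0.400
  β = (-2 - (4)·0.400) / (8) = -0.450
Iteration 2:
  α = (2 - (4)·-0.450) / (5) = 0.760
  β = (-2 - (4)·0.760) / (8) = -0.630

(0.760, -0.630)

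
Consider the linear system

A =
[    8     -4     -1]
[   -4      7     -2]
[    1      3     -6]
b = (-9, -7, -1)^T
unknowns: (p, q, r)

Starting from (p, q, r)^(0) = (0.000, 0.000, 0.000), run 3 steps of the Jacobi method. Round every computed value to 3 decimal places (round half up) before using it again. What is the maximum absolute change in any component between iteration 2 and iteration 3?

0.470

Iteration 1:
  p = (-9 - (-4)·0.000 - (-1)·0.000) / (8) = -1.125
  q = (-7 - (-4)·0.000 - (-2)·0.000) / (7) = -1.000
  r = (-1 - (1)·0.000 - (3)·0.000) / (-6) = 0.167
Iteration 2:
  p = (-9 - (-4)·-1.000 - (-1)·0.167) / (8) = -1.604
  q = (-7 - (-4)·-1.125 - (-2)·0.167) / (7) = -1.595
  r = (-1 - (1)·-1.125 - (3)·-1.000) / (-6) = -0.521
Iteration 3:
  p = (-9 - (-4)·-1.595 - (-1)·-0.521) / (8) = -1.988
  q = (-7 - (-4)·-1.604 - (-2)·-0.521) / (7) = -2.065
  r = (-1 - (1)·-1.604 - (3)·-1.595) / (-6) = -0.898
Change: (-0.384, -0.470, -0.377) → max |·| = 0.470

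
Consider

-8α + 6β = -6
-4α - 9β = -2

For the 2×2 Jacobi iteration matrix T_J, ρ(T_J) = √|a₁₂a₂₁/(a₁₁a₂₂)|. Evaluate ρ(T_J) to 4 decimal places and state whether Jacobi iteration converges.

0.5774

a₁₂a₂₁/(a₁₁a₂₂) = (6)·(-4) / ((-8)·(-9)) = -0.333333
ρ = √|-0.333333| = √0.333333 = 0.5774
ρ < 1, so Jacobi converges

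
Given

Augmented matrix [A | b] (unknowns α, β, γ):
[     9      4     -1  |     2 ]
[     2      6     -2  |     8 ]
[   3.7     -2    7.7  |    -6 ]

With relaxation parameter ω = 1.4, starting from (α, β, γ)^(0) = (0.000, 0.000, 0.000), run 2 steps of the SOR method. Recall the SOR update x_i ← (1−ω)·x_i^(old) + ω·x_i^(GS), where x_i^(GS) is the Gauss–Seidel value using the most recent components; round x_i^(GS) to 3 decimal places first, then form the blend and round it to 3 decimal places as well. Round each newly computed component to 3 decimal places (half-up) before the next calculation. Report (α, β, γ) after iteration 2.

(-0.990, 1.326, 0.327)

Iteration 1:
  α: GS value = (2 - (4)·0.000 - (-1)·0.000) / (9) = 0.222;  α ← (1−ω)·0.000 + ω·0.222 = 0.311
  β: GS value = (8 - (2)·0.311 - (-2)·0.000) / (6) = 1.230;  β ← (1−ω)·0.000 + ω·1.230 = 1.722
  γ: GS value = (-6 - (3.7)·0.311 - (-2)·1.722) / (7.7) = -0.481;  γ ← (1−ω)·0.000 + ω·-0.481 = -0.673
Iteration 2:
  α: GS value = (2 - (4)·1.722 - (-1)·-0.673) / (9) = -0.618;  α ← (1−ω)·0.311 + ω·-0.618 = -0.990
  β: GS value = (8 - (2)·-0.990 - (-2)·-0.673) / (6) = 1.439;  β ← (1−ω)·1.722 + ω·1.439 = 1.326
  γ: GS value = (-6 - (3.7)·-0.990 - (-2)·1.326) / (7.7) = 0.041;  γ ← (1−ω)·-0.673 + ω·0.041 = 0.327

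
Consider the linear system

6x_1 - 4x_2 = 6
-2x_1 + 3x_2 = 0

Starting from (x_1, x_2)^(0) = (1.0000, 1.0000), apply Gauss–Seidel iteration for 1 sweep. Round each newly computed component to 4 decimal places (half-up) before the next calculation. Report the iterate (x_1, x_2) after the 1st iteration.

Iteration 1:
  x_1 = (6 - (-4)·1.0000) / (6) = 1.6667
  x_2 = (0 - (-2)·1.6667) / (3) = 1.1111

(1.6667, 1.1111)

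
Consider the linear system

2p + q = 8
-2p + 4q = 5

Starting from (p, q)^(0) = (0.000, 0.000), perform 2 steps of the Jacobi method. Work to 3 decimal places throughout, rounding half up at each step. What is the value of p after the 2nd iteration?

Iteration 1:
  p = (8 - (1)·0.000) / (2) = 4.000
  q = (5 - (-2)·0.000) / (4) = 1.250
Iteration 2:
  p = (8 - (1)·1.250) / (2) = 3.375
  q = (5 - (-2)·4.000) / (4) = 3.250

3.375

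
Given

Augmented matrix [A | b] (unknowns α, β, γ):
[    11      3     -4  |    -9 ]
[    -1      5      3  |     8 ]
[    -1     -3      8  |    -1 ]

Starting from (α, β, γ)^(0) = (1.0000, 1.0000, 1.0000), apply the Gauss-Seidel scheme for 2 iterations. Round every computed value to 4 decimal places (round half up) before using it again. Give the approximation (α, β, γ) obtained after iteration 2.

Iteration 1:
  α = (-9 - (3)·1.0000 - (-4)·1.0000) / (11) = -0.7273
  β = (8 - (-1)·-0.7273 - (3)·1.0000) / (5) = 0.8545
  γ = (-1 - (-1)·-0.7273 - (-3)·0.8545) / (8) = 0.1045
Iteration 2:
  α = (-9 - (3)·0.8545 - (-4)·0.1045) / (11) = -1.0132
  β = (8 - (-1)·-1.0132 - (3)·0.1045) / (5) = 1.3347
  γ = (-1 - (-1)·-1.0132 - (-3)·1.3347) / (8) = 0.2489

(-1.0132, 1.3347, 0.2489)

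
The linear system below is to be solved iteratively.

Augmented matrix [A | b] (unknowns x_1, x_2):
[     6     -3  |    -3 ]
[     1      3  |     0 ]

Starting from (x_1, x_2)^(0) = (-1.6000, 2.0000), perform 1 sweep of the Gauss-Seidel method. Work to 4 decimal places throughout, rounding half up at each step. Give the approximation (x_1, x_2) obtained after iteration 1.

(0.5000, -0.1667)

Iteration 1:
  x_1 = (-3 - (-3)·2.0000) / (6) = 0.5000
  x_2 = (0 - (1)·0.5000) / (3) = -0.1667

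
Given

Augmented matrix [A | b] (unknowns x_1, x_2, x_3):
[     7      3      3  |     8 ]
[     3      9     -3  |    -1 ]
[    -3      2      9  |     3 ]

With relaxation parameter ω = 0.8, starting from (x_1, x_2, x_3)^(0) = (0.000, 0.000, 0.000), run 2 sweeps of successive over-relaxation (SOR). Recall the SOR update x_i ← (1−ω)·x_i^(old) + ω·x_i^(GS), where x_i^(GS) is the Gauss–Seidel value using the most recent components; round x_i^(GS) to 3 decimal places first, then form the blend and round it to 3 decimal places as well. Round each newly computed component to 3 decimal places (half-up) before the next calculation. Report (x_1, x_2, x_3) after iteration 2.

Iteration 1:
  x_1: GS value = (8 - (3)·0.000 - (3)·0.000) / (7) = 1.143;  x_1 ← (1−ω)·0.000 + ω·1.143 = 0.914
  x_2: GS value = (-1 - (3)·0.914 - (-3)·0.000) / (9) = -0.416;  x_2 ← (1−ω)·0.000 + ω·-0.416 = -0.333
  x_3: GS value = (3 - (-3)·0.914 - (2)·-0.333) / (9) = 0.712;  x_3 ← (1−ω)·0.000 + ω·0.712 = 0.570
Iteration 2:
  x_1: GS value = (8 - (3)·-0.333 - (3)·0.570) / (7) = 1.041;  x_1 ← (1−ω)·0.914 + ω·1.041 = 1.016
  x_2: GS value = (-1 - (3)·1.016 - (-3)·0.570) / (9) = -0.260;  x_2 ← (1−ω)·-0.333 + ω·-0.260 = -0.275
  x_3: GS value = (3 - (-3)·1.016 - (2)·-0.275) / (9) = 0.733;  x_3 ← (1−ω)·0.570 + ω·0.733 = 0.700

(1.016, -0.275, 0.700)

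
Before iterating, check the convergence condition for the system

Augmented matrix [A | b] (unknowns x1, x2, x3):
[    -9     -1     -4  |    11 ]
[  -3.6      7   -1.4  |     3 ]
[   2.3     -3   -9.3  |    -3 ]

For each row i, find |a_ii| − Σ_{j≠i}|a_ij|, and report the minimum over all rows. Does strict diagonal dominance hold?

row 1: |-9| − (1+4) = 4
row 2: |7| − (3.6+1.4) = 2
row 3: |-9.3| − (2.3+3) = 4
minimum over rows = 2 → strictly diagonally dominant (convergence guaranteed)

2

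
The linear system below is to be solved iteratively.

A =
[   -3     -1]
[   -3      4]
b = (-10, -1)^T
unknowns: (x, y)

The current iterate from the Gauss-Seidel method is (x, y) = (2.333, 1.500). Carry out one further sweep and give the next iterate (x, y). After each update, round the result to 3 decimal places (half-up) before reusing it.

One sweep:
  x = (-10 - (-1)·1.500) / (-3) = 2.833
  y = (-1 - (-3)·2.833) / (4) = 1.875

(2.833, 1.875)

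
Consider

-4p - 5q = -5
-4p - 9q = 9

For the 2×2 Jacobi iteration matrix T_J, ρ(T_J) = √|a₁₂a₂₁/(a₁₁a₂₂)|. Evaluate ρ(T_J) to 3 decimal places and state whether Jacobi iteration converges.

a₁₂a₂₁/(a₁₁a₂₂) = (-5)·(-4) / ((-4)·(-9)) = 0.555556
ρ = √|0.555556| = √0.555556 = 0.745
ρ < 1, so Jacobi converges

0.745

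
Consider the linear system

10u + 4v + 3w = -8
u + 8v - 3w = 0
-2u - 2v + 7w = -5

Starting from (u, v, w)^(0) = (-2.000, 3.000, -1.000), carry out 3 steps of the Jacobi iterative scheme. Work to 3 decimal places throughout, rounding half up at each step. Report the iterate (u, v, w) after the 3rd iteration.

Iteration 1:
  u = (-8 - (4)·3.000 - (3)·-1.000) / (10) = -1.700
  v = (0 - (1)·-2.000 - (-3)·-1.000) / (8) = -0.125
  w = (-5 - (-2)·-2.000 - (-2)·3.000) / (7) = -0.429
Iteration 2:
  u = (-8 - (4)·-0.125 - (3)·-0.429) / (10) = -0.621
  v = (0 - (1)·-1.700 - (-3)·-0.429) / (8) = 0.052
  w = (-5 - (-2)·-1.700 - (-2)·-0.125) / (7) = -1.236
Iteration 3:
  u = (-8 - (4)·0.052 - (3)·-1.236) / (10) = -0.450
  v = (0 - (1)·-0.621 - (-3)·-1.236) / (8) = -0.386
  w = (-5 - (-2)·-0.621 - (-2)·0.052) / (7) = -0.877

(-0.450, -0.386, -0.877)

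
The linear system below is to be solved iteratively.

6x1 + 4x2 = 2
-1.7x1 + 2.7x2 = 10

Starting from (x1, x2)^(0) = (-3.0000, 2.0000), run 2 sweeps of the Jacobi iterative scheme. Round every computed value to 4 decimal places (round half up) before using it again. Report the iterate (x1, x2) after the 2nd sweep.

(-0.8765, 3.0741)

Iteration 1:
  x1 = (2 - (4)·2.0000) / (6) = -1.0000
  x2 = (10 - (-1.7)·-3.0000) / (2.7) = 1.8148
Iteration 2:
  x1 = (2 - (4)·1.8148) / (6) = -0.8765
  x2 = (10 - (-1.7)·-1.0000) / (2.7) = 3.0741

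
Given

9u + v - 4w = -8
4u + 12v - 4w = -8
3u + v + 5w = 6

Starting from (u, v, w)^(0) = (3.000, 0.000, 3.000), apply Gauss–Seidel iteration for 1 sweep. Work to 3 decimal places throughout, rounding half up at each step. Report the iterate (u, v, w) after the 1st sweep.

(0.444, 0.185, 0.897)

Iteration 1:
  u = (-8 - (1)·0.000 - (-4)·3.000) / (9) = 0.444
  v = (-8 - (4)·0.444 - (-4)·3.000) / (12) = 0.185
  w = (6 - (3)·0.444 - (1)·0.185) / (5) = 0.897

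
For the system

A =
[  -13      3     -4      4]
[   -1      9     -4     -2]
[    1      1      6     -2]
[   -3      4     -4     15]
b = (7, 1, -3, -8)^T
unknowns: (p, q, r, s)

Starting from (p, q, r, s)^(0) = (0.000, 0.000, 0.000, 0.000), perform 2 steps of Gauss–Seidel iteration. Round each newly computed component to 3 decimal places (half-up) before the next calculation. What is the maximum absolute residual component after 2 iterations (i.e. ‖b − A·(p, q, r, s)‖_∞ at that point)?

Iteration 1:
  p = (7 - (3)·0.000 - (-4)·0.000 - (4)·0.000) / (-13) = -0.538
  q = (1 - (-1)·-0.538 - (-4)·0.000 - (-2)·0.000) / (9) = 0.051
  r = (-3 - (1)·-0.538 - (1)·0.051 - (-2)·0.000) / (6) = -0.419
  s = (-8 - (-3)·-0.538 - (4)·0.051 - (-4)·-0.419) / (15) = -0.766
Iteration 2:
  p = (7 - (3)·0.051 - (-4)·-0.419 - (4)·-0.766) / (-13) = -0.633
  q = (1 - (-1)·-0.633 - (-4)·-0.419 - (-2)·-0.766) / (9) = -0.316
  r = (-3 - (1)·-0.633 - (1)·-0.316 - (-2)·-0.766) / (6) = -0.597
  s = (-8 - (-3)·-0.633 - (4)·-0.316 - (-4)·-0.597) / (15) = -0.735
Residual b − A·x = (0.271, -0.647, 0.061, 0.002); ∞-norm = 0.647

0.647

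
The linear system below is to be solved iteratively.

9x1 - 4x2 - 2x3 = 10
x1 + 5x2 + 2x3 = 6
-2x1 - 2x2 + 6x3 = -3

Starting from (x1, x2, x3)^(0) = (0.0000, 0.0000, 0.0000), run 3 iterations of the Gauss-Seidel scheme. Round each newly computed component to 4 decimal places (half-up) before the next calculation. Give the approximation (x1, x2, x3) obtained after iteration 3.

(1.5344, 0.7741, 0.2695)

Iteration 1:
  x1 = (10 - (-4)·0.0000 - (-2)·0.0000) / (9) = 1.1111
  x2 = (6 - (1)·1.1111 - (2)·0.0000) / (5) = 0.9778
  x3 = (-3 - (-2)·1.1111 - (-2)·0.9778) / (6) = 0.1963
Iteration 2:
  x1 = (10 - (-4)·0.9778 - (-2)·0.1963) / (9) = 1.5893
  x2 = (6 - (1)·1.5893 - (2)·0.1963) / (5) = 0.8036
  x3 = (-3 - (-2)·1.5893 - (-2)·0.8036) / (6) = 0.2976
Iteration 3:
  x1 = (10 - (-4)·0.8036 - (-2)·0.2976) / (9) = 1.5344
  x2 = (6 - (1)·1.5344 - (2)·0.2976) / (5) = 0.7741
  x3 = (-3 - (-2)·1.5344 - (-2)·0.7741) / (6) = 0.2695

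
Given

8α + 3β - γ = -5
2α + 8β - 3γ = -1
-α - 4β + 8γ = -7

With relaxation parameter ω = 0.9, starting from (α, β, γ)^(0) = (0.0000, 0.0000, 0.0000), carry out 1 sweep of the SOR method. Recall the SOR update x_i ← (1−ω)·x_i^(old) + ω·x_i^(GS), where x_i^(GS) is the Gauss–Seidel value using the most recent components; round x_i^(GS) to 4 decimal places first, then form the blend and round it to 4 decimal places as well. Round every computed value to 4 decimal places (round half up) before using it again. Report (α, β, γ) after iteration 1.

Iteration 1:
  α: GS value = (-5 - (3)·0.0000 - (-1)·0.0000) / (8) = -0.6250;  α ← (1−ω)·0.0000 + ω·-0.6250 = -0.5625
  β: GS value = (-1 - (2)·-0.5625 - (-3)·0.0000) / (8) = 0.0156;  β ← (1−ω)·0.0000 + ω·0.0156 = 0.0140
  γ: GS value = (-7 - (-1)·-0.5625 - (-4)·0.0140) / (8) = -0.9383;  γ ← (1−ω)·0.0000 + ω·-0.9383 = -0.8445

(-0.5625, 0.0140, -0.8445)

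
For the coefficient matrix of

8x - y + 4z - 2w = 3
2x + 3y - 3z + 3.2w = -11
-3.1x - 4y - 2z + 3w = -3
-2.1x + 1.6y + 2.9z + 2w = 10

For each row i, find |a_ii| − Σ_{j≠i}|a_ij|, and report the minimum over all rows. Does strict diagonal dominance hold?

-8.1

row 1: |8| − (1+4+2) = 1
row 2: |3| − (2+3+3.2) = -5.2
row 3: |-2| − (3.1+4+3) = -8.1
row 4: |2| − (2.1+1.6+2.9) = -4.6
minimum over rows = -8.1 → not strictly diagonally dominant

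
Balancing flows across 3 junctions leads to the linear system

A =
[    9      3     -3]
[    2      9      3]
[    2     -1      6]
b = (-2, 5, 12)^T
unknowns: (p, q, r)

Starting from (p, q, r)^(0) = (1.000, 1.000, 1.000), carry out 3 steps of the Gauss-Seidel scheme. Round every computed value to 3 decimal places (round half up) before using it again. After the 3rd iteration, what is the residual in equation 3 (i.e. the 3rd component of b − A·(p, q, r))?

0.000

Iteration 1:
  p = (-2 - (3)·1.000 - (-3)·1.000) / (9) = -0.222
  q = (5 - (2)·-0.222 - (3)·1.000) / (9) = 0.272
  r = (12 - (2)·-0.222 - (-1)·0.272) / (6) = 2.119
Iteration 2:
  p = (-2 - (3)·0.272 - (-3)·2.119) / (9) = 0.393
  q = (5 - (2)·0.393 - (3)·2.119) / (9) = -0.238
  r = (12 - (2)·0.393 - (-1)·-0.238) / (6) = 1.829
Iteration 3:
  p = (-2 - (3)·-0.238 - (-3)·1.829) / (9) = 0.467
  q = (5 - (2)·0.467 - (3)·1.829) / (9) = -0.158
  r = (12 - (2)·0.467 - (-1)·-0.158) / (6) = 1.818
Residual b − A·x = (-0.275, 0.034, 0.000)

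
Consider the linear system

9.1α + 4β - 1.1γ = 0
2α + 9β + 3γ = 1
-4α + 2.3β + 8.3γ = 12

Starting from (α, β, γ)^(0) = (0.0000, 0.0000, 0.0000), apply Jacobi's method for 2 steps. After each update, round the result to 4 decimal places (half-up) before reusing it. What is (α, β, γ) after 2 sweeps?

(0.1259, -0.3708, 1.4150)

Iteration 1:
  α = (0 - (4)·0.0000 - (-1.1)·0.0000) / (9.1) = 0.0000
  β = (1 - (2)·0.0000 - (3)·0.0000) / (9) = 0.1111
  γ = (12 - (-4)·0.0000 - (2.3)·0.0000) / (8.3) = 1.4458
Iteration 2:
  α = (0 - (4)·0.1111 - (-1.1)·1.4458) / (9.1) = 0.1259
  β = (1 - (2)·0.0000 - (3)·1.4458) / (9) = -0.3708
  γ = (12 - (-4)·0.0000 - (2.3)·0.1111) / (8.3) = 1.4150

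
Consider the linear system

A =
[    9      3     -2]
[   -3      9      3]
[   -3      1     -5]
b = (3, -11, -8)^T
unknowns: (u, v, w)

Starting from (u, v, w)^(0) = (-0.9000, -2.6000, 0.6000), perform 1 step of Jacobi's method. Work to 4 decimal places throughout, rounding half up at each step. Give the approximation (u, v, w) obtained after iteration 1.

Iteration 1:
  u = (3 - (3)·-2.6000 - (-2)·0.6000) / (9) = 1.3333
  v = (-11 - (-3)·-0.9000 - (3)·0.6000) / (9) = -1.7222
  w = (-8 - (-3)·-0.9000 - (1)·-2.6000) / (-5) = 1.6200

(1.3333, -1.7222, 1.6200)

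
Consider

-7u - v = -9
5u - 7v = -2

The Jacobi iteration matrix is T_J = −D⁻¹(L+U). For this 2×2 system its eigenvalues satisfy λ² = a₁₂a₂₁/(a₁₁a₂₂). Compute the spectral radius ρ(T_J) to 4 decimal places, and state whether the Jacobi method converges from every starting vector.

a₁₂a₂₁/(a₁₁a₂₂) = (-1)·(5) / ((-7)·(-7)) = -0.102041
ρ = √|-0.102041| = √0.102041 = 0.3194
ρ < 1, so Jacobi converges

0.3194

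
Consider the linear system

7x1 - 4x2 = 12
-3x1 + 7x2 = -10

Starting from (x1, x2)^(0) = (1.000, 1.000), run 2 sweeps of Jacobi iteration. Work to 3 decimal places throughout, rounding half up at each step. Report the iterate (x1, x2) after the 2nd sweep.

(1.143, -0.449)

Iteration 1:
  x1 = (12 - (-4)·1.000) / (7) = 2.286
  x2 = (-10 - (-3)·1.000) / (7) = -1.000
Iteration 2:
  x1 = (12 - (-4)·-1.000) / (7) = 1.143
  x2 = (-10 - (-3)·2.286) / (7) = -0.449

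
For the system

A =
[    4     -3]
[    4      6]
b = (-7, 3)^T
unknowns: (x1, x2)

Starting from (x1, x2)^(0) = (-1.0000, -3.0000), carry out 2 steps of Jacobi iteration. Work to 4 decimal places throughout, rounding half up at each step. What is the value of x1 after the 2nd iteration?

-0.8750

Iteration 1:
  x1 = (-7 - (-3)·-3.0000) / (4) = -4.0000
  x2 = (3 - (4)·-1.0000) / (6) = 1.1667
Iteration 2:
  x1 = (-7 - (-3)·1.1667) / (4) = -0.8750
  x2 = (3 - (4)·-4.0000) / (6) = 3.1667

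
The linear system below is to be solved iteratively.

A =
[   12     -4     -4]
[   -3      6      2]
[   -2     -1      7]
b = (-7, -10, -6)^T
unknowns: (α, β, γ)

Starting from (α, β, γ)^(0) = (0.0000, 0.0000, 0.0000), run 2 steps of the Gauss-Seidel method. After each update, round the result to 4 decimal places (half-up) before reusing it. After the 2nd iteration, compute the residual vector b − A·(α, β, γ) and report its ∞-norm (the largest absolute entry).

Iteration 1:
  α = (-7 - (-4)·0.0000 - (-4)·0.0000) / (12) = -0.5833
  β = (-10 - (-3)·-0.5833 - (2)·0.0000) / (6) = -1.9583
  γ = (-6 - (-2)·-0.5833 - (-1)·-1.9583) / (7) = -1.3036
Iteration 2:
  α = (-7 - (-4)·-1.9583 - (-4)·-1.3036) / (12) = -1.6706
  β = (-10 - (-3)·-1.6706 - (2)·-1.3036) / (6) = -2.0674
  γ = (-6 - (-2)·-1.6706 - (-1)·-2.0674) / (7) = -1.6298
Residual b − A·x = (-1.7416, 0.6522, 0.0000); ∞-norm = 1.7416

1.7416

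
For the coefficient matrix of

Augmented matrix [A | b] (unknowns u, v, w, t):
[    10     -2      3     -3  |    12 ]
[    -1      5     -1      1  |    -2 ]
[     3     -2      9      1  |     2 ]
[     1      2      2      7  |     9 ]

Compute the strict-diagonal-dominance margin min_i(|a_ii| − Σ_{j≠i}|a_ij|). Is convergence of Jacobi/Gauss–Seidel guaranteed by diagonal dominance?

row 1: |10| − (2+3+3) = 2
row 2: |5| − (1+1+1) = 2
row 3: |9| − (3+2+1) = 3
row 4: |7| − (1+2+2) = 2
minimum over rows = 2 → strictly diagonally dominant (convergence guaranteed)

2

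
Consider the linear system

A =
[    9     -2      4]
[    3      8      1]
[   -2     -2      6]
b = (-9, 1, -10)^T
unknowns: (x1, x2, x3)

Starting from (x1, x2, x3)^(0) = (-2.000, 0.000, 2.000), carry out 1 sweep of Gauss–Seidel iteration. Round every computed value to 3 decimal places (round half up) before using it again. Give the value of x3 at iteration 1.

-2.102

Iteration 1:
  x1 = (-9 - (-2)·0.000 - (4)·2.000) / (9) = -1.889
  x2 = (1 - (3)·-1.889 - (1)·2.000) / (8) = 0.583
  x3 = (-10 - (-2)·-1.889 - (-2)·0.583) / (6) = -2.102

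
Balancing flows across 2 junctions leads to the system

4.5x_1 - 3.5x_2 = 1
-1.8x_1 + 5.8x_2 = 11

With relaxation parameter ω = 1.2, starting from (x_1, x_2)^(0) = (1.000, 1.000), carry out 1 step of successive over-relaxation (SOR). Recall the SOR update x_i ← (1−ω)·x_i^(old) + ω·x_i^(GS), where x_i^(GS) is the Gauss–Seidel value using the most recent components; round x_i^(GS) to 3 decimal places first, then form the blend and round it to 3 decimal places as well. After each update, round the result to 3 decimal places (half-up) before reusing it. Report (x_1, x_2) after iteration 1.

(1.000, 2.448)

Iteration 1:
  x_1: GS value = (1 - (-3.5)·1.000) / (4.5) = 1.000;  x_1 ← (1−ω)·1.000 + ω·1.000 = 1.000
  x_2: GS value = (11 - (-1.8)·1.000) / (5.8) = 2.207;  x_2 ← (1−ω)·1.000 + ω·2.207 = 2.448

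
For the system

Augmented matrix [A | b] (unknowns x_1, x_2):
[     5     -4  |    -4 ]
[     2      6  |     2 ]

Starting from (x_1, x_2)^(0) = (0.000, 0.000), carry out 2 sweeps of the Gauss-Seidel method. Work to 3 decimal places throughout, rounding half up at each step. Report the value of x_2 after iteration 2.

Iteration 1:
  x_1 = (-4 - (-4)·0.000) / (5) = -0.800
  x_2 = (2 - (2)·-0.800) / (6) = 0.600
Iteration 2:
  x_1 = (-4 - (-4)·0.600) / (5) = -0.320
  x_2 = (2 - (2)·-0.320) / (6) = 0.440

0.440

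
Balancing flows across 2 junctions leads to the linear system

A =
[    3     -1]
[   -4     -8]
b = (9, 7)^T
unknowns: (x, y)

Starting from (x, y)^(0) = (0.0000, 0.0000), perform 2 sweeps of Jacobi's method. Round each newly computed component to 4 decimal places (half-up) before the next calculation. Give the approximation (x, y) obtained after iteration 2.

Iteration 1:
  x = (9 - (-1)·0.0000) / (3) = 3.0000
  y = (7 - (-4)·0.0000) / (-8) = -0.8750
Iteration 2:
  x = (9 - (-1)·-0.8750) / (3) = 2.7083
  y = (7 - (-4)·3.0000) / (-8) = -2.3750

(2.7083, -2.3750)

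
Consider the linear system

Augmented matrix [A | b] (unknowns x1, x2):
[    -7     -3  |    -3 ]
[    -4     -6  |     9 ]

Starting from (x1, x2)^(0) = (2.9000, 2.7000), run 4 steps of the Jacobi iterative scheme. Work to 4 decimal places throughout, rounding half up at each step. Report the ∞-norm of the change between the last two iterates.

0.7510

Iteration 1:
  x1 = (-3 - (-3)·2.7000) / (-7) = -0.7286
  x2 = (9 - (-4)·2.9000) / (-6) = -3.4333
Iteration 2:
  x1 = (-3 - (-3)·-3.4333) / (-7) = 1.9000
  x2 = (9 - (-4)·-0.7286) / (-6) = -1.0143
Iteration 3:
  x1 = (-3 - (-3)·-1.0143) / (-7) = 0.8633
  x2 = (9 - (-4)·1.9000) / (-6) = -2.7667
Iteration 4:
  x1 = (-3 - (-3)·-2.7667) / (-7) = 1.6143
  x2 = (9 - (-4)·0.8633) / (-6) = -2.0755
Change: (0.7510, 0.6912) → max |·| = 0.7510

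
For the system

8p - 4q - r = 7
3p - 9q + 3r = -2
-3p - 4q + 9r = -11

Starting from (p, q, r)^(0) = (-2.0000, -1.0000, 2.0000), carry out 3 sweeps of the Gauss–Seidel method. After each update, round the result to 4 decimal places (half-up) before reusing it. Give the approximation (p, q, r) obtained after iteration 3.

Iteration 1:
  p = (7 - (-4)·-1.0000 - (-1)·2.0000) / (8) = 0.6250
  q = (-2 - (3)·0.6250 - (3)·2.0000) / (-9) = 1.0972
  r = (-11 - (-3)·0.6250 - (-4)·1.0972) / (9) = -0.5262
Iteration 2:
  p = (7 - (-4)·1.0972 - (-1)·-0.5262) / (8) = 1.3578
  q = (-2 - (3)·1.3578 - (3)·-0.5262) / (-9) = 0.4994
  r = (-11 - (-3)·1.3578 - (-4)·0.4994) / (9) = -0.5477
Iteration 3:
  p = (7 - (-4)·0.4994 - (-1)·-0.5477) / (8) = 1.0562
  q = (-2 - (3)·1.0562 - (3)·-0.5477) / (-9) = 0.3917
  r = (-11 - (-3)·1.0562 - (-4)·0.3917) / (9) = -0.6961

(1.0562, 0.3917, -0.6961)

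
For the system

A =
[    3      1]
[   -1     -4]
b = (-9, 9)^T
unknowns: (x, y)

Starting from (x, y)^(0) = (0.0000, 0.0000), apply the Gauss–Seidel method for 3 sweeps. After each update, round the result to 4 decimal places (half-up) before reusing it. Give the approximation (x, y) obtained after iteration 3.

(-2.4583, -1.6354)

Iteration 1:
  x = (-9 - (1)·0.0000) / (3) = -3.0000
  y = (9 - (-1)·-3.0000) / (-4) = -1.5000
Iteration 2:
  x = (-9 - (1)·-1.5000) / (3) = -2.5000
  y = (9 - (-1)·-2.5000) / (-4) = -1.6250
Iteration 3:
  x = (-9 - (1)·-1.6250) / (3) = -2.4583
  y = (9 - (-1)·-2.4583) / (-4) = -1.6354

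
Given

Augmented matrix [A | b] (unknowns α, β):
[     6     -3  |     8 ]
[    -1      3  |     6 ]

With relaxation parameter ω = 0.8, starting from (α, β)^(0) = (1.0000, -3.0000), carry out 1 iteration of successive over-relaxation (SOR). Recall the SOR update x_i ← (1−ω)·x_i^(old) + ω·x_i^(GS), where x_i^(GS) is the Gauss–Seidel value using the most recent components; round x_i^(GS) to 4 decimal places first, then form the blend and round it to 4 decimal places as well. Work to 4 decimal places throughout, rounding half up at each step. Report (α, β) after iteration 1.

Iteration 1:
  α: GS value = (8 - (-3)·-3.0000) / (6) = -0.1667;  α ← (1−ω)·1.0000 + ω·-0.1667 = 0.0666
  β: GS value = (6 - (-1)·0.0666) / (3) = 2.0222;  β ← (1−ω)·-3.0000 + ω·2.0222 = 1.0178

(0.0666, 1.0178)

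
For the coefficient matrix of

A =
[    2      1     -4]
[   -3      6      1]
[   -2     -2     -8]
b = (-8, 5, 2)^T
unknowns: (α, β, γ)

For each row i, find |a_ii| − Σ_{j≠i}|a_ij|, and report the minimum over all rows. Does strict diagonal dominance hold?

-3

row 1: |2| − (1+4) = -3
row 2: |6| − (3+1) = 2
row 3: |-8| − (2+2) = 4
minimum over rows = -3 → not strictly diagonally dominant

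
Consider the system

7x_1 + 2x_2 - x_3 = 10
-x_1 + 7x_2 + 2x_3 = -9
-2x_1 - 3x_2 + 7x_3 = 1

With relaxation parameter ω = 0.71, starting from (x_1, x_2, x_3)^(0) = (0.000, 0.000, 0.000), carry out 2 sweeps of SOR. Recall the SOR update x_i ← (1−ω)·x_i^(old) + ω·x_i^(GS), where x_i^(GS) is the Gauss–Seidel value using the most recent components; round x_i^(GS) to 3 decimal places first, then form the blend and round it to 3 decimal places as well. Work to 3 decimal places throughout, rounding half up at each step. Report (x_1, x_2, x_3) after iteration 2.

(1.479, -1.010, 0.112)

Iteration 1:
  x_1: GS value = (10 - (2)·0.000 - (-1)·0.000) / (7) = 1.429;  x_1 ← (1−ω)·0.000 + ω·1.429 = 1.015
  x_2: GS value = (-9 - (-1)·1.015 - (2)·0.000) / (7) = -1.141;  x_2 ← (1−ω)·0.000 + ω·-1.141 = -0.810
  x_3: GS value = (1 - (-2)·1.015 - (-3)·-0.810) / (7) = 0.086;  x_3 ← (1−ω)·0.000 + ω·0.086 = 0.061
Iteration 2:
  x_1: GS value = (10 - (2)·-0.810 - (-1)·0.061) / (7) = 1.669;  x_1 ← (1−ω)·1.015 + ω·1.669 = 1.479
  x_2: GS value = (-9 - (-1)·1.479 - (2)·0.061) / (7) = -1.092;  x_2 ← (1−ω)·-0.810 + ω·-1.092 = -1.010
  x_3: GS value = (1 - (-2)·1.479 - (-3)·-1.010) / (7) = 0.133;  x_3 ← (1−ω)·0.061 + ω·0.133 = 0.112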